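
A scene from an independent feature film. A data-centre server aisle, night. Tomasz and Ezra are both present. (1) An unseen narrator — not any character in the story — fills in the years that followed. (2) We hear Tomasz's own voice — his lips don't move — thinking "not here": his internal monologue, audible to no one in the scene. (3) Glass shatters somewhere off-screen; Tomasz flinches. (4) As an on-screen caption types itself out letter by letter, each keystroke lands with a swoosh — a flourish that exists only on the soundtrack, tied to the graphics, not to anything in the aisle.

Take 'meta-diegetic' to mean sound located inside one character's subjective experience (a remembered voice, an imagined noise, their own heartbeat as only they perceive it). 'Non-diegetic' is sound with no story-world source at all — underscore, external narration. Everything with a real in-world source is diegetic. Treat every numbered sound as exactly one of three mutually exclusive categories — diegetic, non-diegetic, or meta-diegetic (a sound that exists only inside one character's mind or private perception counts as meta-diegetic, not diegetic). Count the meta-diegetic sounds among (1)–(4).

(1) the narrator exists outside the story world, addressing only the audience → non-diegetic.
Sound (2): internal monologue — inside Tomasz's mind, not spoken into the scene, so meta-diegetic.
(3) is diegetic: the sound comes from glass physically present in the location.
(4) sound married to a title/caption — outside the diegesis by definition → non-diegetic.
Meta-diegetic: (2) — that's 1.

1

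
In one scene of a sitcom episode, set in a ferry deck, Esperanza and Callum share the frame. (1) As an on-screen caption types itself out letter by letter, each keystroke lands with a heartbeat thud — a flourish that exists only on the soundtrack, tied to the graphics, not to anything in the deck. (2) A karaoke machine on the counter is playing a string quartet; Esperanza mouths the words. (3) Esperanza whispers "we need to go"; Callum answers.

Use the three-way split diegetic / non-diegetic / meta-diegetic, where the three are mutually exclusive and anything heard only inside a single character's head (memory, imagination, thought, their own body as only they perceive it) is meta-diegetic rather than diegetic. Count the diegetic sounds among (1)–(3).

2

Sound (1): it accompanies on-screen graphics, not anything inside the story world, so non-diegetic.
(2) is diegetic: source music from a karaoke machine, which exists in the story world.
(3) is diegetic: Esperanza is a character speaking aloud in the scene.
Diegetic: (2), (3) — that's 2.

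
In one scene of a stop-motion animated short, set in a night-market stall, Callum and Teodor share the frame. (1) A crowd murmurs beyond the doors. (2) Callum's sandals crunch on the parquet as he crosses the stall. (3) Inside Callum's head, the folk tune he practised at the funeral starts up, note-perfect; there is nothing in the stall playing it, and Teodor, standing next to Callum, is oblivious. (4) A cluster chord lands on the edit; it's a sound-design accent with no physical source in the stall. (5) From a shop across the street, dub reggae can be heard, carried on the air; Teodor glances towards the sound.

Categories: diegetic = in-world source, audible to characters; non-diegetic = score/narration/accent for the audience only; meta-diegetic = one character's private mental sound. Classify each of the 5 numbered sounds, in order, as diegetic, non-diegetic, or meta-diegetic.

(1) is diegetic: ambient/room sound belonging to the story's physical space.
(2) a character's body making contact with the set — an in-world sound → diegetic.
(3) is meta-diegetic: the music is a memory playing inside Callum's mind alone; no real-world source, Teodor can't hear it.
(4) an editorial stinger — it belongs to the cut, not the story world → non-diegetic.
(5) is diegetic: off-screen diegetic: the source is out of frame but still in the story's space.

diegetic, diegetic, meta-diegetic, non-diegetic, diegetic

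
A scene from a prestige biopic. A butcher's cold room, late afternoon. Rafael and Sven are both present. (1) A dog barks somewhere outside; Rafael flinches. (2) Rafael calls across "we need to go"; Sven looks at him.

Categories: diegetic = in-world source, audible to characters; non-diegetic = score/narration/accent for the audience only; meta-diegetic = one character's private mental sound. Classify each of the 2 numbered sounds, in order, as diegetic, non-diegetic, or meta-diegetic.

diegetic, diegetic

(1) an in-world source (a dog); characters could hear it → diegetic.
Sound (2): Rafael is a character speaking aloud in the scene, so diegetic.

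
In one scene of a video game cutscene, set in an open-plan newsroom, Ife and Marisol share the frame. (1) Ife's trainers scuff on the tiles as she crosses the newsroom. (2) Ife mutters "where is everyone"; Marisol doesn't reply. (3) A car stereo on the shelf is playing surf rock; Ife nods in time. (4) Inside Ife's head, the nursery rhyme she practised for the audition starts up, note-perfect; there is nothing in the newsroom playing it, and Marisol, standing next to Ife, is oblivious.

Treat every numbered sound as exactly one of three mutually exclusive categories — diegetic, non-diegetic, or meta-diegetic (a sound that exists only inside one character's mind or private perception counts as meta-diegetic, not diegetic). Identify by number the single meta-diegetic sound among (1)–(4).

Sound (1): it's the physical sound of Ife moving in the space, so diegetic.
(2) Ife is a character speaking aloud in the scene → diegetic.
(3) a car stereo is a physical source in the scene and Ife reacts to it → diegetic.
Sound (4): it lives in Ife's subjectivity, not in the newsroom, so meta-diegetic.
Only (4) is meta-diegetic.

4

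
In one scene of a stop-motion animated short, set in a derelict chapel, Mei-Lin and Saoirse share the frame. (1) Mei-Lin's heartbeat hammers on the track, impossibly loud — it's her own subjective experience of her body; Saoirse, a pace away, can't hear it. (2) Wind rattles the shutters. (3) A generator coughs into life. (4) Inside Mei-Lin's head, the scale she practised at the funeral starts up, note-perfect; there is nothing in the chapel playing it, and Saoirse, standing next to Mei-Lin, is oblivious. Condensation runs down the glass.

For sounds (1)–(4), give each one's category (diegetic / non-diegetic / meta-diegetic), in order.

Sound (1): a subjective body sound — Mei-Lin's private perception, inaudible to Saoirse, so meta-diegetic.
(2) ambient/room sound belonging to the story's physical space → diegetic.
Sound (3): the sound comes from a generator physically present in the location, so diegetic.
(4) remembered music, private to Mei-Lin — Saoirse is oblivious because it isn't in the room → meta-diegetic.

meta-diegetic, diegetic, diegetic, meta-diegetic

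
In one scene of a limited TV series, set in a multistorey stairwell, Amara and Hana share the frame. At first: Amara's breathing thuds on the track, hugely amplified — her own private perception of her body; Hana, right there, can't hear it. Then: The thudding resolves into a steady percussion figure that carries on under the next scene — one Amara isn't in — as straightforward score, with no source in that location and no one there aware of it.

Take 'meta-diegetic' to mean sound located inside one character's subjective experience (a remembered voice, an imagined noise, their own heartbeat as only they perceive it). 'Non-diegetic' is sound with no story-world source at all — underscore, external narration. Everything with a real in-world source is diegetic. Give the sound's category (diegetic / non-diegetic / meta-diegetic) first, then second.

meta-diegetic, non-diegetic

First: it's Amara's subjective body sound, inaudible to Hana → meta-diegetic.
Second: detached from Amara and playing as sourceless score over a scene she isn't in — for the audience only → non-diegetic.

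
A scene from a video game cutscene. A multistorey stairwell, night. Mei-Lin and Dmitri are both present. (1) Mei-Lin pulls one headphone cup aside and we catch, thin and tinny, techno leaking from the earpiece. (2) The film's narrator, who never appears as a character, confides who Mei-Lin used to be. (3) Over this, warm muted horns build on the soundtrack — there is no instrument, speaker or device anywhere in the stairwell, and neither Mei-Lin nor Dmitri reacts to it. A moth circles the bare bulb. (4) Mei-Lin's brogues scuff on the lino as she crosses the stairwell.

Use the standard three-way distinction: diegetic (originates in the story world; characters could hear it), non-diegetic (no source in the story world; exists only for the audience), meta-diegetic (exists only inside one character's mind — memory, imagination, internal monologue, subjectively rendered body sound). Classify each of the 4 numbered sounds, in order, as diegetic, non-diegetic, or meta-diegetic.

diegetic, non-diegetic, non-diegetic, diegetic

(1) is diegetic: it's leaking from a physical pair of headphones in the scene.
(2) is non-diegetic: external voice-over — not a character, not heard by anyone in the scene.
(3) is non-diegetic: it has no source in the story world and no character can hear it — it's underscore.
Sound (4): Mei-Lin's footsteps are produced in the story world, so diegetic.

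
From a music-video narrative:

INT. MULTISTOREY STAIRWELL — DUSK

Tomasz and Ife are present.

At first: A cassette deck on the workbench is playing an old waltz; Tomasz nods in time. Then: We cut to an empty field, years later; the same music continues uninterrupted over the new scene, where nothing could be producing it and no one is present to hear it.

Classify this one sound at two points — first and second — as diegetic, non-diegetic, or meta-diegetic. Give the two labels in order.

diegetic, non-diegetic

First: a cassette deck is a real in-scene source and Tomasz reacts to it → diegetic.
Second: there is no longer any in-world source and no one can hear it — it has become underscore → non-diegetic.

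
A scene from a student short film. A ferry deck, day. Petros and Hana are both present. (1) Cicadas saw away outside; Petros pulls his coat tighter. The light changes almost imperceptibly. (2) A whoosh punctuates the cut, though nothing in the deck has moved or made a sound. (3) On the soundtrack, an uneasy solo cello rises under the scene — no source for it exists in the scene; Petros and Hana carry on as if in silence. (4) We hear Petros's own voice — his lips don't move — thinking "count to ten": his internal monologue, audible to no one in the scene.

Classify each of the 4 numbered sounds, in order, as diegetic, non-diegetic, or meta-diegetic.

(1) is diegetic: cicadas is part of the location's real environment.
(2) it's a sound-design accent with no in-world source; no one in the scene can hear it → non-diegetic.
Sound (3): it has no source in the story world and no character can hear it — it's underscore, so non-diegetic.
(4) it's Petros's unspoken thought, heard only by the audience via his subjectivity → meta-diegetic.

diegetic, non-diegetic, non-diegetic, meta-diegetic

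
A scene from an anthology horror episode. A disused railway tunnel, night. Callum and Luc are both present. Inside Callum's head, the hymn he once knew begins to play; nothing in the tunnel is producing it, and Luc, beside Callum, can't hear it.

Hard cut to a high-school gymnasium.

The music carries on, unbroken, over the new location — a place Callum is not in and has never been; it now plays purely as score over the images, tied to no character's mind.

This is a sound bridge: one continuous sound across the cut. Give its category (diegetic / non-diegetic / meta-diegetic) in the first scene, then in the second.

meta-diegetic, non-diegetic

Scene one: the music exists only inside Callum's mind; Luc can't hear it → meta-diegetic.
Scene two: it's detached from Callum entirely and plays over unrelated images with no in-world source — conventional underscore → non-diegetic.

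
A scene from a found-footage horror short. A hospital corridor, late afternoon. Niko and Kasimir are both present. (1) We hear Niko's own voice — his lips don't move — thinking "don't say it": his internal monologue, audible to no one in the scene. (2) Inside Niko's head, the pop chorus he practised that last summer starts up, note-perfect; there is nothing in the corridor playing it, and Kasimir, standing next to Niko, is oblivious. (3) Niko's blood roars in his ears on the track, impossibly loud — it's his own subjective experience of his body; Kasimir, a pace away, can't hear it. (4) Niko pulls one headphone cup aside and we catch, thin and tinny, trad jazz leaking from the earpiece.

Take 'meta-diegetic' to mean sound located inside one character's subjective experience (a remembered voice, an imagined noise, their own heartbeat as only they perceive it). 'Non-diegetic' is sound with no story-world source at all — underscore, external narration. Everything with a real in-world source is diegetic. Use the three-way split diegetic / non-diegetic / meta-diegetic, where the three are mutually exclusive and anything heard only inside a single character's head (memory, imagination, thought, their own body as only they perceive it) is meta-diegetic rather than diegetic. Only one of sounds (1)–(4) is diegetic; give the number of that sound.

4

Sound (1): internal monologue — inside Niko's mind, not spoken into the scene, so meta-diegetic.
(2) the music is a memory playing inside Niko's mind alone; no real-world source, Kasimir can't hear it → meta-diegetic.
(3) is meta-diegetic: point-of-audition from inside Niko's body; not a sound in the room.
(4) is diegetic: the headphones are an on-screen source.
Only (4) is diegetic.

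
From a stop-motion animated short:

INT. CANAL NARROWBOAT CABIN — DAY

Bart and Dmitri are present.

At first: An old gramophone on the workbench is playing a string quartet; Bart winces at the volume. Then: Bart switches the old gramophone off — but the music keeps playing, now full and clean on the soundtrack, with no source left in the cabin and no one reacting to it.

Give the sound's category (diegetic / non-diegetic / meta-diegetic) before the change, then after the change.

Before the change: an old gramophone is a real in-scene source and Bart reacts to it → diegetic.
After the change: there is no longer any in-world source and no one can hear it — it has become underscore → non-diegetic.

diegetic, non-diegetic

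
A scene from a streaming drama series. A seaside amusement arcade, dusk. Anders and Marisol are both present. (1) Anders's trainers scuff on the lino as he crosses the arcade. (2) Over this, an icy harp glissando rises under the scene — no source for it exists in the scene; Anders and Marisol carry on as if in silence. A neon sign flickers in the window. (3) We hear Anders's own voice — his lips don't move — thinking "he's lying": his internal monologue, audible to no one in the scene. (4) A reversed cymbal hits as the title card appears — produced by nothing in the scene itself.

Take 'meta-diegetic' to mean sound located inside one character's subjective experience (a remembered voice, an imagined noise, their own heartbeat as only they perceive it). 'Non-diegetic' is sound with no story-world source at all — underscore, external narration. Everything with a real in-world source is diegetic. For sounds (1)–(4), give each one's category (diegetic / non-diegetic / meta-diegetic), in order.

(1) Anders's footsteps are produced in the story world → diegetic.
Sound (2): it has no source in the story world and no character can hear it — it's underscore, so non-diegetic.
(3) internal monologue — inside Anders's mind, not spoken into the scene → meta-diegetic.
(4) an editorial stinger — it belongs to the cut, not the story world → non-diegetic.

diegetic, non-diegetic, meta-diegetic, non-diegetic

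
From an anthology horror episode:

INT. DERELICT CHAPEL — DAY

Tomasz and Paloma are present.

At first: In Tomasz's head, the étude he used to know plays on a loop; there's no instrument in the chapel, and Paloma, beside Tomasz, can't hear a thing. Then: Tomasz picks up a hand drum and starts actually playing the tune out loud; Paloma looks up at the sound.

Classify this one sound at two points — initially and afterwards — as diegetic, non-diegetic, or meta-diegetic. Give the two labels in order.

meta-diegetic, diegetic

Initially: the tune exists only as Tomasz's private memory; Paloma can't hear it → meta-diegetic.
Afterwards: Tomasz is now producing it live on a hand drum, in the room, and Paloma hears it → diegetic.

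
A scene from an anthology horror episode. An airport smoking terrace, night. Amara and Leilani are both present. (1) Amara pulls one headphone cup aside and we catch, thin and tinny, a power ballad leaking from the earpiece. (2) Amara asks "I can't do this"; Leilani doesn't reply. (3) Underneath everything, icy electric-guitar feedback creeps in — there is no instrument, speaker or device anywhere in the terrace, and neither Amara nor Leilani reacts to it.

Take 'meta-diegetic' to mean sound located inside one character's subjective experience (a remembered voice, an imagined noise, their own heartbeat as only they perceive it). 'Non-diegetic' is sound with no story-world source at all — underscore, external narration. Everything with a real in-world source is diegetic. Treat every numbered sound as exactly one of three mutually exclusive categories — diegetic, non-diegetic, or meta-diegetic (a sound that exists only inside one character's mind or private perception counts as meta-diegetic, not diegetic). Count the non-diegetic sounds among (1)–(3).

(1) the headphones are an on-screen source → diegetic.
Sound (2): Amara is a character speaking aloud in the scene, so diegetic.
Sound (3): score with no on-screen or off-screen source; it exists for the audience alone, so non-diegetic.
So 1 of the 3 is non-diegetic: (3).

1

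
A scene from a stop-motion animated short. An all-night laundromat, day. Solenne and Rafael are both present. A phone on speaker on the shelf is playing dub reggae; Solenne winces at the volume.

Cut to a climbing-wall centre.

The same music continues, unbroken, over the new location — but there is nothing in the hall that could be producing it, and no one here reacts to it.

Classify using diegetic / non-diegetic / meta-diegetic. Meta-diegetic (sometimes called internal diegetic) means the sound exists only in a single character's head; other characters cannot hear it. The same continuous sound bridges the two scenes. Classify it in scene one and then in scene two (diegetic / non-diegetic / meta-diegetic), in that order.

diegetic, non-diegetic

Scene one: a phone on speaker is an on-screen source and Solenne reacts to it → diegetic.
Scene two: there is no source in the hall and no one hears it — it's now underscore → non-diegetic.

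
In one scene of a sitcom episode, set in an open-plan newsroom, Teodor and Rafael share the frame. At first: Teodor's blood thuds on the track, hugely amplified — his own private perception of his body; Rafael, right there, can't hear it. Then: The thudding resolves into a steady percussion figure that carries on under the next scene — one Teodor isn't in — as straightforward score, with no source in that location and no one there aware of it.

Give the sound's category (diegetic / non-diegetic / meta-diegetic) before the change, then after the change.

meta-diegetic, non-diegetic

Before the change: it's Teodor's subjective body sound, inaudible to Rafael → meta-diegetic.
After the change: detached from Teodor and playing as sourceless score over a scene he isn't in — for the audience only → non-diegetic.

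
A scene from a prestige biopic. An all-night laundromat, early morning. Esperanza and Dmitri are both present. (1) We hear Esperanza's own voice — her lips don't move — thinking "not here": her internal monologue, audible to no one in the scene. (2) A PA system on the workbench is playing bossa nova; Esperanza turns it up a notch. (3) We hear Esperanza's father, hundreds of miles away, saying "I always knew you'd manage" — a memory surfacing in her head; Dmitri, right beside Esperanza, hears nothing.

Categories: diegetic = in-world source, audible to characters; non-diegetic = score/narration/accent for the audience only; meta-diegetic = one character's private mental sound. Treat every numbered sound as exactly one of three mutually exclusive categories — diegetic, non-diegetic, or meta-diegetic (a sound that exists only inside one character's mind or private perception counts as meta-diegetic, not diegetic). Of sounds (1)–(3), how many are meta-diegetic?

(1) it's Esperanza's unspoken thought, heard only by the audience via her subjectivity → meta-diegetic.
(2) is diegetic: a PA system is a physical source in the scene and Esperanza reacts to it.
Sound (3): a remembered line, private to Esperanza — not present in the room, not audible to Dmitri, so meta-diegetic.
So 2 of the 3 are meta-diegetic: (1), (3).

2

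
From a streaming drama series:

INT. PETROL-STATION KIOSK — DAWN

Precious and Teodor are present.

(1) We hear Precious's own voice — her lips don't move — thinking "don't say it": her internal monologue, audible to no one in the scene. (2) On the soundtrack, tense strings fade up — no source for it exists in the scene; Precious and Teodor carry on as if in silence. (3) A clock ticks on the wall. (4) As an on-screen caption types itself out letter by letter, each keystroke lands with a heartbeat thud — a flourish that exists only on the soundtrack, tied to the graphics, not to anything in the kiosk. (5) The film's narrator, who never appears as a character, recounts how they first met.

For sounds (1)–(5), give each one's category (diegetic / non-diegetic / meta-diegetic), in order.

(1) it's Precious's unspoken thought, heard only by the audience via her subjectivity → meta-diegetic.
Sound (2): score with no on-screen or off-screen source; it exists for the audience alone, so non-diegetic.
(3) is diegetic: the sound comes from a clock physically present in the location.
(4) sound married to a title/caption — outside the diegesis by definition → non-diegetic.
(5) is non-diegetic: the narrator exists outside the story world, addressing only the audience.

meta-diegetic, non-diegetic, diegetic, non-diegetic, non-diegetic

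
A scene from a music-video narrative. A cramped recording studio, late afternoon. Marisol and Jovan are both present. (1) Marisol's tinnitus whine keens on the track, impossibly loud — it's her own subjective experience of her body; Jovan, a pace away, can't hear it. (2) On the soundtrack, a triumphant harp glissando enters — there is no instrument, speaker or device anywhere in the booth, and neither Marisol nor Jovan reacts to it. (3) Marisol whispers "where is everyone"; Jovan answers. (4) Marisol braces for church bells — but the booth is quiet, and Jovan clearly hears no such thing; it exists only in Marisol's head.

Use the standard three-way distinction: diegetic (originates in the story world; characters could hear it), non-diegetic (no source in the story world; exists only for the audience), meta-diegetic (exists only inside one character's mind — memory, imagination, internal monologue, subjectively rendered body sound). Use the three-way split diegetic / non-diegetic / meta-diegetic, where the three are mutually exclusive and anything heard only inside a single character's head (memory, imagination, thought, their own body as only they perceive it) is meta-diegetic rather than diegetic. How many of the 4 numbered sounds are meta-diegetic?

(1) it's Marisol's internal bodily sensation rendered as sound; only Marisol 'hears' it → meta-diegetic.
(2) is non-diegetic: it has no source in the story world and no character can hear it — it's underscore.
(3) is diegetic: spoken by a character present in the story world.
(4) subjective to Marisol: the booth is silent and Jovan hears nothing → meta-diegetic.
So 2 of the 4 are meta-diegetic: (1), (4).

2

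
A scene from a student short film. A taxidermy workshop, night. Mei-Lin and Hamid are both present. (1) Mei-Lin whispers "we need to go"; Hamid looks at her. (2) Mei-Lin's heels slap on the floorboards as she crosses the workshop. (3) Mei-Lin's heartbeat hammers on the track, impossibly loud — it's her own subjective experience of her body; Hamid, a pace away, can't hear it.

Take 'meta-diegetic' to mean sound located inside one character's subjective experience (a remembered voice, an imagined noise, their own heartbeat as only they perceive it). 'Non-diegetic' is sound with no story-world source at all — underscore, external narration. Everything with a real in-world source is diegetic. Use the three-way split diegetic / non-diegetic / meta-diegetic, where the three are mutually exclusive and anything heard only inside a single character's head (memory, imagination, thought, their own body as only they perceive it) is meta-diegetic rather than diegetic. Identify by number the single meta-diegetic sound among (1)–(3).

Sound (1): Mei-Lin is a character speaking aloud in the scene, so diegetic.
Sound (2): a character's body making contact with the set — an in-world sound, so diegetic.
(3) is meta-diegetic: a subjective body sound — Mei-Lin's private perception, inaudible to Hamid.
Only (3) is meta-diegetic.

3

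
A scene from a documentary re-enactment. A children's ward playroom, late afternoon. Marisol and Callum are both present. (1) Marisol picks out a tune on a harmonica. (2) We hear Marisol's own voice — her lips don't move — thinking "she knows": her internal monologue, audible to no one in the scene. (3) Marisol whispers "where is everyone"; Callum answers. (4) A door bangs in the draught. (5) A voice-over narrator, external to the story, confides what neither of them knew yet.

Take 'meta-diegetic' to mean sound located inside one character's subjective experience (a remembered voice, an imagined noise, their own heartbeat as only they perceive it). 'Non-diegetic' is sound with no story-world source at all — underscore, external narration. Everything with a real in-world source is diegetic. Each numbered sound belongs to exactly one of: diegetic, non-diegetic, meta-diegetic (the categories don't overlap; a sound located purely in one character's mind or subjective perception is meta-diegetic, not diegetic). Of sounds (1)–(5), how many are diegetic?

(1) a character is playing a harmonica on screen → diegetic.
Sound (2): Marisol's thought-voice: a private mental sound no other character can hear, so meta-diegetic.
(3) on-screen dialogue — Marisol speaks and Callum is there to hear → diegetic.
(4) an in-world source (a door); characters could hear it → diegetic.
(5) external voice-over — not a character, not heard by anyone in the scene → non-diegetic.
So 3 of the 5 are diegetic: (1), (3), (4).

3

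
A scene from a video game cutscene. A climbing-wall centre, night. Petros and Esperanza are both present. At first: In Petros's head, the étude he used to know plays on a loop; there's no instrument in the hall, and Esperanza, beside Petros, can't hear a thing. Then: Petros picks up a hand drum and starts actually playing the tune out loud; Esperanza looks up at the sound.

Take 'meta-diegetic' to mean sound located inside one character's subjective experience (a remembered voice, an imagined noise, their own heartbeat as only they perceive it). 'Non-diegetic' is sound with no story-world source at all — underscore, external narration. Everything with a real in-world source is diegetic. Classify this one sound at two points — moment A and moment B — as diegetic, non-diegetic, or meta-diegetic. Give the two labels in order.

Moment A: the tune exists only as Petros's private memory; Esperanza can't hear it → meta-diegetic.
Moment B: Petros is now producing it live on a hand drum, in the room, and Esperanza hears it → diegetic.

meta-diegetic, diegetic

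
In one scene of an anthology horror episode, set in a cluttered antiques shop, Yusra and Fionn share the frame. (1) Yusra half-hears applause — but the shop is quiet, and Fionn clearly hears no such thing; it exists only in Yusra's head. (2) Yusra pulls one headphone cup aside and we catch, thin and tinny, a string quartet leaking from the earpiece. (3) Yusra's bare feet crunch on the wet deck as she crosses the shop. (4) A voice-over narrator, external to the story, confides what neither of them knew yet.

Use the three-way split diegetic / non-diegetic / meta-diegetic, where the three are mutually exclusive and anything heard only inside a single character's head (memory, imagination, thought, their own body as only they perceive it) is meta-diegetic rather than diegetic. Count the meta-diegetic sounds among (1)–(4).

1

(1) Yusra alone 'hears' it — an imagined sound, not present in the space → meta-diegetic.
(2) is diegetic: the earpiece is a real device on Yusra's head — source music.
(3) Yusra's footsteps are produced in the story world → diegetic.
(4) commentary laid over the scene from outside the fiction → non-diegetic.
Meta-diegetic: (1) — that's 1.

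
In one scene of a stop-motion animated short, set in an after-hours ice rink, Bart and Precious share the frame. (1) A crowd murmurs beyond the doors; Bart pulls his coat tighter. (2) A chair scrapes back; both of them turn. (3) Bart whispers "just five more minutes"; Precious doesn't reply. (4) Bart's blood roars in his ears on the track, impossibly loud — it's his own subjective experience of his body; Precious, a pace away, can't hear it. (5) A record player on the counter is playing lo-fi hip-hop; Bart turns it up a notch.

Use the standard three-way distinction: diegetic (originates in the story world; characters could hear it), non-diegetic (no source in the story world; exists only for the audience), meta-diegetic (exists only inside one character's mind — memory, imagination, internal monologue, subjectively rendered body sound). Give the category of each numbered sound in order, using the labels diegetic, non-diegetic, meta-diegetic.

(1) is diegetic: ambient/room sound belonging to the story's physical space.
(2) is diegetic: a chair is a real object/event in the scene's world.
(3) is diegetic: spoken by a character present in the story world.
(4) point-of-audition from inside Bart's body; not a sound in the room → meta-diegetic.
Sound (5): the music comes from an on-screen device that Bart responds to, so diegetic.

diegetic, diegetic, diegetic, meta-diegetic, diegetic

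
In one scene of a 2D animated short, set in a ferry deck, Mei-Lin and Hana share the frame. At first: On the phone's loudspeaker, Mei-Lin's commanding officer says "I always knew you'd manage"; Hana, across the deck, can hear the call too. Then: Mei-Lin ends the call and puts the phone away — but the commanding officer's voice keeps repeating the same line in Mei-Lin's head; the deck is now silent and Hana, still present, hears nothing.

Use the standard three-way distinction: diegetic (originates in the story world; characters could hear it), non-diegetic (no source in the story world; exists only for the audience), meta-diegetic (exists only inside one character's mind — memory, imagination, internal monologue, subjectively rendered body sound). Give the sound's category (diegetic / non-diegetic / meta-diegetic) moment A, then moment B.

diegetic, meta-diegetic

Moment A: the loudspeaker is an in-world source; both Mei-Lin and Hana hear the call → diegetic.
Moment B: with the phone off, the voice continues only as Mei-Lin's private mental replay — Hana can't hear it → meta-diegetic.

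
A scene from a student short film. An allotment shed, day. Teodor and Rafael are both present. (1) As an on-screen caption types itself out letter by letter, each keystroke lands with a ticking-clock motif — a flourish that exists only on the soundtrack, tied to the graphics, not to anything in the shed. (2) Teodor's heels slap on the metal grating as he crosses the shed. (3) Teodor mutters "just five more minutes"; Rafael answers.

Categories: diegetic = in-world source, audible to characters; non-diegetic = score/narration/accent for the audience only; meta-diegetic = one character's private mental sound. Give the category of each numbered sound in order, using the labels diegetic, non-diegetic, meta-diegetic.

(1) is non-diegetic: it accompanies on-screen graphics, not anything inside the story world.
(2) is diegetic: Teodor's footsteps are produced in the story world.
(3) is diegetic: spoken by a character present in the story world.

non-diegetic, diegetic, diegetic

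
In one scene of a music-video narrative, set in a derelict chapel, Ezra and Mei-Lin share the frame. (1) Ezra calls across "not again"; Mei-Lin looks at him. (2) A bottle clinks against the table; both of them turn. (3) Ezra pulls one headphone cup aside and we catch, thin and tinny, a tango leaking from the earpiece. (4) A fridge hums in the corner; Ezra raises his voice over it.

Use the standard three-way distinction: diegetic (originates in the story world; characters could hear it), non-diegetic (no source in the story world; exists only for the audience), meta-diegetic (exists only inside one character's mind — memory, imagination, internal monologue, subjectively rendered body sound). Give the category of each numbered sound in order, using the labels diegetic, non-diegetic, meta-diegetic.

Sound (1): spoken by a character present in the story world, so diegetic.
(2) is diegetic: a bottle is a real object/event in the scene's world.
(3) is diegetic: it's leaking from a physical pair of headphones in the scene.
(4) ambient/room sound belonging to the story's physical space → diegetic.

diegetic, diegetic, diegetic, diegetic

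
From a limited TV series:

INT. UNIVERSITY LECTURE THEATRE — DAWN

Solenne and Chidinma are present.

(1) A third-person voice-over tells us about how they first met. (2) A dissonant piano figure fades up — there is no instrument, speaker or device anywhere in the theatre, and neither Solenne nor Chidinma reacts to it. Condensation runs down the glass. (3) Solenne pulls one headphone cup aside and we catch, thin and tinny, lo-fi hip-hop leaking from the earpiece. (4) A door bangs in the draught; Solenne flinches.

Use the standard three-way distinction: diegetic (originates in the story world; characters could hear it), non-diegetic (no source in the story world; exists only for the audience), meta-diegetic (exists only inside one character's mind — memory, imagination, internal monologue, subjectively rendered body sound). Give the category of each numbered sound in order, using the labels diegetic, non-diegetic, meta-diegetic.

(1) external voice-over — not a character, not heard by anyone in the scene → non-diegetic.
(2) nothing in the theatre produces it and the characters don't hear it — pure soundtrack → non-diegetic.
Sound (3): the earpiece is a real device on Solenne's head — source music, so diegetic.
Sound (4): the sound comes from a door physically present in the location, so diegetic.

non-diegetic, non-diegetic, diegetic, diegetic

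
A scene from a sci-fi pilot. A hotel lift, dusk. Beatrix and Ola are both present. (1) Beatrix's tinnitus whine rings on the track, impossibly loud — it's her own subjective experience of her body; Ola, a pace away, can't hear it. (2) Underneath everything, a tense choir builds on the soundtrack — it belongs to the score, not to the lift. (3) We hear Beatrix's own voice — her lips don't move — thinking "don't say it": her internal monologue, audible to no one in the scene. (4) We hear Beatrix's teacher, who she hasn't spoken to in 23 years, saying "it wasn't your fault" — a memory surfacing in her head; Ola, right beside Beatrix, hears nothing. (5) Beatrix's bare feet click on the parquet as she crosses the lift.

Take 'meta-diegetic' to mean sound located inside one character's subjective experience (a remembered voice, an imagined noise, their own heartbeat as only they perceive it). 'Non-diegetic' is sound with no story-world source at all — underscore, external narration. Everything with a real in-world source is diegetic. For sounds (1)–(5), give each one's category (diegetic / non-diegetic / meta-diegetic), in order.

(1) is meta-diegetic: it's Beatrix's internal bodily sensation rendered as sound; only Beatrix 'hears' it.
(2) it has no source in the story world and no character can hear it — it's underscore → non-diegetic.
(3) Beatrix's thought-voice: a private mental sound no other character can hear → meta-diegetic.
(4) the voice is a memory playing only inside Beatrix's mind; Ola can't hear it → meta-diegetic.
(5) is diegetic: it's the physical sound of Beatrix moving in the space.

meta-diegetic, non-diegetic, meta-diegetic, meta-diegetic, diegetic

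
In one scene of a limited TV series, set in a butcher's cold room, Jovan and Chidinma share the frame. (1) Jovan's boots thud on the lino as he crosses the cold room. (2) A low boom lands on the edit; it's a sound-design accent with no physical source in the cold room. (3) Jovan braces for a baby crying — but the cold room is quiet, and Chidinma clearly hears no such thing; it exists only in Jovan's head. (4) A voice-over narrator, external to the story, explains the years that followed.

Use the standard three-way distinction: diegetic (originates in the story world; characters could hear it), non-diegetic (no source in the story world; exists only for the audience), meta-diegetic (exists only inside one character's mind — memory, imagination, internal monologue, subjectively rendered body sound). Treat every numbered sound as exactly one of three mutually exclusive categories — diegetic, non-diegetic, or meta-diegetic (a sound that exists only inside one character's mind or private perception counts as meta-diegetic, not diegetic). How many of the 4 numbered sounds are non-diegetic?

(1) a character's body making contact with the set — an in-world sound → diegetic.
(2) an editorial stinger — it belongs to the cut, not the story world → non-diegetic.
(3) is meta-diegetic: subjective to Jovan: the cold room is silent and Chidinma hears nothing.
(4) commentary laid over the scene from outside the fiction → non-diegetic.
Non-diegetic: (2), (4) — that's 2.

2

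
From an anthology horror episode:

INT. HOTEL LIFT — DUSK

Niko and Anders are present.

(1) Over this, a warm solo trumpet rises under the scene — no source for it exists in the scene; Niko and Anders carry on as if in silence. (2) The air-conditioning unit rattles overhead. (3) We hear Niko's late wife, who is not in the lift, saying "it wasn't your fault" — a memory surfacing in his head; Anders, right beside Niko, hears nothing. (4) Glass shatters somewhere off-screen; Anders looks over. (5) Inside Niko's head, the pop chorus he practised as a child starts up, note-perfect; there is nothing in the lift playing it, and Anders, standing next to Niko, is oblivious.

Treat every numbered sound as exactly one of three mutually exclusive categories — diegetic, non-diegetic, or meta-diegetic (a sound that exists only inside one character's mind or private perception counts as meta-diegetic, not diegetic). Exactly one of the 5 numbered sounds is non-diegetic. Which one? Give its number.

Sound (1): it has no source in the story world and no character can hear it — it's underscore, so non-diegetic.
Sound (2): ambient/room sound belonging to the story's physical space, so diegetic.
(3) it's Niko's recollection rendered as sound; the other character can't hear it → meta-diegetic.
(4) glass is a real object/event in the scene's world → diegetic.
(5) is meta-diegetic: remembered music, private to Niko — Anders is oblivious because it isn't in the room.
Only (1) is non-diegetic.

1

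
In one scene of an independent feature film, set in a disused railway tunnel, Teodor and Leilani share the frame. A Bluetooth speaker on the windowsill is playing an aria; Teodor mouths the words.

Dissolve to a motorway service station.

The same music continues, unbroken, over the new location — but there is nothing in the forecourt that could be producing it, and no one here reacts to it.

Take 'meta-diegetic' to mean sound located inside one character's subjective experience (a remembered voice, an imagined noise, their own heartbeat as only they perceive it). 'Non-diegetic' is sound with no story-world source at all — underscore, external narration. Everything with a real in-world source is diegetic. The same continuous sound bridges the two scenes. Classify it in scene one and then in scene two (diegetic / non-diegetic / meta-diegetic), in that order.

diegetic, non-diegetic

Scene one: a Bluetooth speaker is an on-screen source and Teodor reacts to it → diegetic.
Scene two: there is no source in the forecourt and no one hears it — it's now underscore → non-diegetic.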